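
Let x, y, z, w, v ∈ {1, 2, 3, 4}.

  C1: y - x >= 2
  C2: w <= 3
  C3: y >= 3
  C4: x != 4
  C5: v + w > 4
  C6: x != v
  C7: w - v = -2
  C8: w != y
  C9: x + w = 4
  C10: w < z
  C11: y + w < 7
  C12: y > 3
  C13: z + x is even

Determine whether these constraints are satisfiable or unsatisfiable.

Satisfiable

Try x = 2, y = 4, z = 4, w = 2, v = 4.
Check constraint 1: y - x = 2; constraint 5: v + w = 6; constraint 7: w - v = -2. The remaining constraints are straightforward to verify.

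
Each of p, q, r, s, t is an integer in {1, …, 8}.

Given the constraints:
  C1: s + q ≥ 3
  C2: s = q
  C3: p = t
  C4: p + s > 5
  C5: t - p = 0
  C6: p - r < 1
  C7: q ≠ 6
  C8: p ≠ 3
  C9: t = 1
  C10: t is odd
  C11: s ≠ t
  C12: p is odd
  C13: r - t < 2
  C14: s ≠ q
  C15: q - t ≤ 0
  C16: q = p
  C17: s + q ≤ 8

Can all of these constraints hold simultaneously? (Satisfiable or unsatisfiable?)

From constraints 2, 3, and 16, s = q = p = t, so s = t. But constraint 11 says s ≠ t. Contradiction.

Unsatisfiable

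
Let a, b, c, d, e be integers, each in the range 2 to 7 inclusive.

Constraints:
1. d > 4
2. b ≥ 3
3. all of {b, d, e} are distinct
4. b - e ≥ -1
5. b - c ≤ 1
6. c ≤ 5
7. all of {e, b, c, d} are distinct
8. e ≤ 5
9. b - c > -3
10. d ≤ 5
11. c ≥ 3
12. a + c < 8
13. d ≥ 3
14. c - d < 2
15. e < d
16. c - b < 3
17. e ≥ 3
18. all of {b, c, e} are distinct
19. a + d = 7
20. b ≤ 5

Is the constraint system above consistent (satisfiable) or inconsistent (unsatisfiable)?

Unsatisfiable

Constraints 2, 6, 8, 10, 11, 13, 17, and 20 confine each of e, b, c, d to the 3 values {3, …, 5}.
Constraint 7 requires all 4 of them to be distinct, but only 3 values are available — impossible by the pigeonhole principle.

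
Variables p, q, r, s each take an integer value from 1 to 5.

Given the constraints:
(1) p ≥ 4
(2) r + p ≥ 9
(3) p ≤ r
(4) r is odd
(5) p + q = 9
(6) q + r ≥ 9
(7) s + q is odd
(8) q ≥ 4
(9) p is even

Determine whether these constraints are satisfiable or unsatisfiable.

Satisfiable

One satisfying assignment is p = 4, q = 5, r = 5, s = 2.
For the less obvious constraints — constraint 2: r + p = 9; constraint 5: p + q = 9; constraint 6: q + r = 10 — and the others hold by inspection.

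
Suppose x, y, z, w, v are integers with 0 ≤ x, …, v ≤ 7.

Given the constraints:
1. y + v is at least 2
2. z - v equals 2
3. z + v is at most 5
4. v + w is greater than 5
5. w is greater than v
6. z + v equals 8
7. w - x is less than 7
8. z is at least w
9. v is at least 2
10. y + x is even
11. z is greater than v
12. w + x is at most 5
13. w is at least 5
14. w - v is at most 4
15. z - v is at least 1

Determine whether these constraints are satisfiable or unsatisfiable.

Unsatisfiable

From constraints 8 and 13: z ≥ w ≥ 5. From constraint 9: v ≥ 2. Hence z + v ≥ 7. But constraint 3 requires z + v ≤ 5, and 5 < 7. Contradiction.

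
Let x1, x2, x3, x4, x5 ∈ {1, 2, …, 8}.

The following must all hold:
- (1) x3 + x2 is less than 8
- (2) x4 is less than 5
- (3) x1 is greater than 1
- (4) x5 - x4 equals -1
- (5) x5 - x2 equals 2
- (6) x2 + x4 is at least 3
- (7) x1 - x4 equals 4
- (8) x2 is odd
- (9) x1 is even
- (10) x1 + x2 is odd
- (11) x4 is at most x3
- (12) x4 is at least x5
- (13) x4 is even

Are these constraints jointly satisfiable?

Setting (x1, x2, x3, x4, x5) = (8, 1, 6, 4, 3) satisfies everything: constraint 1: x3 + x2 = 7; constraint 4: x5 - x4 = -1; constraint 5: x5 - x2 = 2, and the others follow.

Satisfiable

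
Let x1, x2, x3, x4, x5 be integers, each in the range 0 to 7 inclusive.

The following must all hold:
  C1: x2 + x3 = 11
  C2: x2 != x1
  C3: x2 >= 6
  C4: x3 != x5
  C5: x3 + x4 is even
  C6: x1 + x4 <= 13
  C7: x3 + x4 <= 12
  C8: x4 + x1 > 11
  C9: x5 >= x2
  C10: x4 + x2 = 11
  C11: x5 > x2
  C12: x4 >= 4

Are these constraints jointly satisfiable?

Satisfiable

Try x1 = 7, x2 = 6, x3 = 5, x4 = 5, x5 = 7.
Check constraint 1: x2 + x3 = 11; constraint 6: x1 + x4 = 12. The remaining constraints are straightforward to verify.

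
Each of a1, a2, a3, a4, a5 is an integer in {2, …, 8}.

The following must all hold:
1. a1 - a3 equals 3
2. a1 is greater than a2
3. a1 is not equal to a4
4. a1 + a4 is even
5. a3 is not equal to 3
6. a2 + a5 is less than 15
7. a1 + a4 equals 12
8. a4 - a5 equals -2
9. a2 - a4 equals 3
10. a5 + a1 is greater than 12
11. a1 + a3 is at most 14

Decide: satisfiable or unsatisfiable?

One satisfying assignment is a1 = 8, a2 = 7, a3 = 5, a4 = 4, a5 = 6.
For the less obvious constraints — constraint 1: a1 - a3 = 3; constraint 6: a2 + a5 = 13; constraint 7: a1 + a4 = 12 — and the others hold by inspection.

Satisfiable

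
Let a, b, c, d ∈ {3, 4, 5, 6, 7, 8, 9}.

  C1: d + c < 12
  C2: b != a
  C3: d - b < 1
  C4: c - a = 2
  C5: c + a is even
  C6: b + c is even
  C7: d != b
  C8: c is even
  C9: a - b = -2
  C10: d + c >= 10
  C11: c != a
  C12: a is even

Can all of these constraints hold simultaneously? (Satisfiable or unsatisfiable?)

Setting (a, b, c, d) = (4, 6, 6, 5) satisfies everything: constraint 1: d + c = 11; constraint 3: d - b = -1, and the others follow.

Satisfiable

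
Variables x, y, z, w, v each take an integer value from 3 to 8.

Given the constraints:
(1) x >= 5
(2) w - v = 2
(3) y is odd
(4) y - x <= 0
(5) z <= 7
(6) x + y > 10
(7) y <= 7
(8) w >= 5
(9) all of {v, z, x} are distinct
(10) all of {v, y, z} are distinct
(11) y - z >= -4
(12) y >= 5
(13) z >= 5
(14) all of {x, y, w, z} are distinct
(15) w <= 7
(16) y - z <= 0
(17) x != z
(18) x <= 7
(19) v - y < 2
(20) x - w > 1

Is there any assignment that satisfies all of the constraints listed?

Constraints 1, 5, 7, 8, 12, 13, 15, and 18 confine each of x, y, w, z to the 3 values {5, …, 7}.
Constraint 14 requires all 4 of them to be distinct, but only 3 values are available — impossible by the pigeonhole principle.

Unsatisfiable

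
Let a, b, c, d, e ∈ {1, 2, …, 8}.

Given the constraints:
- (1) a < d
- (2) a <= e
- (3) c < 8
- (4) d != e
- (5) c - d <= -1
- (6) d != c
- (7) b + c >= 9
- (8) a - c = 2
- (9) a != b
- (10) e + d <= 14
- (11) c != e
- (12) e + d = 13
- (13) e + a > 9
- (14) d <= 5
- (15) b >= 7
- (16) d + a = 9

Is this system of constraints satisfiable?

Try a = 4, b = 8, c = 2, d = 5, e = 8.
Check constraint 5: c - d = -3; constraint 7: b + c = 10; constraint 8: a - c = 2. The remaining constraints are straightforward to verify.

Satisfiable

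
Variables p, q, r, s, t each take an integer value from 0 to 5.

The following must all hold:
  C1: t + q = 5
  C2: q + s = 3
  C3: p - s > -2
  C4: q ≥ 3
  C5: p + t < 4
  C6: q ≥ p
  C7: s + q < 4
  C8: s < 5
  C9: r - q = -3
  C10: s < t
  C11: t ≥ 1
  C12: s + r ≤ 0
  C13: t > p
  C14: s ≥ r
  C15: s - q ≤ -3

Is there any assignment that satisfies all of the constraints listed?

Setting (p, q, r, s, t) = (1, 3, 0, 0, 2) satisfies everything: constraint 1: t + q = 5; constraint 2: q + s = 3; constraint 3: p - s = 1, and the others follow.

Satisfiable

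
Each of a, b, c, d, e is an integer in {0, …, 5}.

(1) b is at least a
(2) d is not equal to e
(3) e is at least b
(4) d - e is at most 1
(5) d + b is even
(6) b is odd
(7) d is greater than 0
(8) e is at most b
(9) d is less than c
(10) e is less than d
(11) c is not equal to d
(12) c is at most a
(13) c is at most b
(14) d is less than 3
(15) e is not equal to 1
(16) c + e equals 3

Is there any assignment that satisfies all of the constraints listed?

Constraints 1, 3, 9, 10, and 12 give c ≤ a, a ≤ b, b ≤ e, e < d, d < c. Chaining: c ≤ a ≤ b ≤ e < d < c, which forces c < c — impossible.

Unsatisfiable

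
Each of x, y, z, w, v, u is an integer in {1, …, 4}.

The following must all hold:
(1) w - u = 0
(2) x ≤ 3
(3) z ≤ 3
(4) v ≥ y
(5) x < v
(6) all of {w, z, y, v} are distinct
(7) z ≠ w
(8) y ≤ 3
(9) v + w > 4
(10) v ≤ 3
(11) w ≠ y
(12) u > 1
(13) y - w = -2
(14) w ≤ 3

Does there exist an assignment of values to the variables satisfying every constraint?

Constraints 3, 8, 10, and 14 confine each of w, z, y, v to the 3 values {1, …, 3} (the domain already gives each ≥ 1).
Constraint 6 requires all 4 of them to be distinct, but only 3 values are available — impossible by the pigeonhole principle.

Unsatisfiable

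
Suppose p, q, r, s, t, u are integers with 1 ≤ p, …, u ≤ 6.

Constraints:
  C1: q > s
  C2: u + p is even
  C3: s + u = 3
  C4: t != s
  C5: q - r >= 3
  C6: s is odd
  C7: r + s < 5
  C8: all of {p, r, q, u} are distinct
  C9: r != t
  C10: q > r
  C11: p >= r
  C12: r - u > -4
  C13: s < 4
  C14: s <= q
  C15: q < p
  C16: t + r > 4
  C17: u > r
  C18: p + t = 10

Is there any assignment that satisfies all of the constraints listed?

Satisfiable

Take p = 6, q = 4, r = 1, s = 1, t = 4, u = 2. Then constraint 3: s + u = 3; constraint 5: q - r = 3, and every other listed constraint is also met.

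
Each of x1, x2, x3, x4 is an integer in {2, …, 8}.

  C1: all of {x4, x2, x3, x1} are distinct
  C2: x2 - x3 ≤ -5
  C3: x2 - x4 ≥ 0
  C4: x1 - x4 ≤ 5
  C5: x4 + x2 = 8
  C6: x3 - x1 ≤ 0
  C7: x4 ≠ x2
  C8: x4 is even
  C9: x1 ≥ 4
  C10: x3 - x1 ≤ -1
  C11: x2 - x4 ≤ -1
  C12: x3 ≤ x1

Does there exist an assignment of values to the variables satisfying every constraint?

Constraints 2, 3, 4, and 10 give x1 − x3 ≥ 1, x3 − x2 ≥ 5, x2 − x4 ≥ 0, x4 − x1 ≥ -5.
Adding all 4 inequalities: the left sides telescope to 0, and the right sides sum to 1 + 5 + 0 + (-5) = 1. So 0 ≥ 1, which is false.

Unsatisfiable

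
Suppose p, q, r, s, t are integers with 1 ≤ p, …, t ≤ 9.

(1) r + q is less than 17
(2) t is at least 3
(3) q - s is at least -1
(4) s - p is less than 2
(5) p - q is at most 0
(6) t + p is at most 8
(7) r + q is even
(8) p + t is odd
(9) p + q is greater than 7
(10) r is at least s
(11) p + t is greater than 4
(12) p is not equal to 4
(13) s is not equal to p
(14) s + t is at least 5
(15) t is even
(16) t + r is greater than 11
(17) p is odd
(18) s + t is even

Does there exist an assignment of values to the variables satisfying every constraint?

The assignment p = 3, q = 5, r = 9, s = 4, t = 4 works:
  constraint 1 holds since r + q = 14.
  constraint 3 holds since q - s = 1.
The rest check out directly.

Satisfiable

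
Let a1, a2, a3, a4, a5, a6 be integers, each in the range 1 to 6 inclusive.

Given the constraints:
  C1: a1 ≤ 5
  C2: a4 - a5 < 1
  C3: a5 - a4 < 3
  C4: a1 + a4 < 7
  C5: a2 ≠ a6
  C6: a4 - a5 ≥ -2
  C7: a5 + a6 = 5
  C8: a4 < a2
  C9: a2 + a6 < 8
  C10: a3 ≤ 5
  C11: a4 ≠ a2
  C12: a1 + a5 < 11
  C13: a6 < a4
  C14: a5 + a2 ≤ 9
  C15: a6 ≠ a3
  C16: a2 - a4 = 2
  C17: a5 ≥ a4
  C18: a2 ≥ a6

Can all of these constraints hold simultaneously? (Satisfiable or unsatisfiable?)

Setting (a1, a2, a3, a4, a5, a6) = (4, 4, 4, 2, 4, 1) satisfies everything: constraint 2: a4 - a5 = -2; constraint 3: a5 - a4 = 2, and the others follow.

Satisfiable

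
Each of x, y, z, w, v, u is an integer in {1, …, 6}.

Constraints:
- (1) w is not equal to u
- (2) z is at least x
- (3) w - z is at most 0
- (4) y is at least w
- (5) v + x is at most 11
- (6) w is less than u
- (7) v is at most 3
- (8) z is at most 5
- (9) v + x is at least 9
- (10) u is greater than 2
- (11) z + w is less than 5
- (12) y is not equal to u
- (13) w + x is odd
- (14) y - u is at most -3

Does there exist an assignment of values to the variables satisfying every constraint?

Unsatisfiable

From constraint 7: v ≤ 3. From constraints 2 and 8: x ≤ z ≤ 5. Hence v + x ≤ 8. But constraint 9 requires v + x ≥ 9, and 9 > 8. Contradiction.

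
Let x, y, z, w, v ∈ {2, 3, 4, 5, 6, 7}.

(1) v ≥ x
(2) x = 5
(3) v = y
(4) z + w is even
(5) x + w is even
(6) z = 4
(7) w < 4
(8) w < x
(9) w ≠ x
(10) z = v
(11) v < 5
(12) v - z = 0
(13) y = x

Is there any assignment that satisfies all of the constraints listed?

Constraint 6 fixes z = 4 and constraint 2 fixes x = 5. Constraints 3, 10, and 13 give z = v = y = x, so z = x. But 4 ≠ 5 — contradiction.

Unsatisfiable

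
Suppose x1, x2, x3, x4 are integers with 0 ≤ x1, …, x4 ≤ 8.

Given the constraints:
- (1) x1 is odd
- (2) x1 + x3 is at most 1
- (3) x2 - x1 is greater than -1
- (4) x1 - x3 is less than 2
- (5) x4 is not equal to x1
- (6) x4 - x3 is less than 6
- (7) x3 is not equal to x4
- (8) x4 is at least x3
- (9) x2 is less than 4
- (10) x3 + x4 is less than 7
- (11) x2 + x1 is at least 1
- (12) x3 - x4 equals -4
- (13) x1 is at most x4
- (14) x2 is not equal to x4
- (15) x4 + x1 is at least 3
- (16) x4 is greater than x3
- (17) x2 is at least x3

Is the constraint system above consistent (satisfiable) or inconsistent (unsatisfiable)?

Satisfiable

The assignment x1 = 1, x2 = 1, x3 = 0, x4 = 4 works:
  constraint 2 holds since x1 + x3 = 1.
  constraint 3 holds since x2 - x1 = 0.
The rest check out directly.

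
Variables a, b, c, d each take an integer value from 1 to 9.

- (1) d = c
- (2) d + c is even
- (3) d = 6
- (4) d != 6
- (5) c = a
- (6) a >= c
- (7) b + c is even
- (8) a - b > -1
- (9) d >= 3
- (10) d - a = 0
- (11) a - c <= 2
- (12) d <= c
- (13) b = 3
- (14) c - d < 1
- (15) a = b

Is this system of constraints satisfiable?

Constraint 3 fixes d = 6 and constraint 13 fixes b = 3. Constraints 1, 5, and 15 give d = c = a = b, so d = b. But 6 ≠ 3 — contradiction.

Unsatisfiable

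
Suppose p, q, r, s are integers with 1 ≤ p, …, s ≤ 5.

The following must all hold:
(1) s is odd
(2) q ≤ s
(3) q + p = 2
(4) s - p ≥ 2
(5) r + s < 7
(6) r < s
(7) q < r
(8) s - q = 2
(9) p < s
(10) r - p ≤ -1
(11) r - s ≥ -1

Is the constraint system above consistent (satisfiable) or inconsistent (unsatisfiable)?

Constraints 4, 10, and 11 give r − s ≥ -1, s − p ≥ 2, p − r ≥ 1.
Adding all 3 inequalities: the left sides telescope to 0, and the right sides sum to (-1) + 2 + 1 = 2. So 0 ≥ 2, which is false.

Unsatisfiable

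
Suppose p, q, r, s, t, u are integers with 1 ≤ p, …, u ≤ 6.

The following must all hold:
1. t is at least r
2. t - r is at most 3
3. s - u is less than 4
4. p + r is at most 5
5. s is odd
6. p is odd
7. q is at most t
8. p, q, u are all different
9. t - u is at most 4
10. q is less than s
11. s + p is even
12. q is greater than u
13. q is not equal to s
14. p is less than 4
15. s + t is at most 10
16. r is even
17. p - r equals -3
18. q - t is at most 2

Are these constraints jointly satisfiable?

Take p = 1, q = 4, r = 4, s = 5, t = 4, u = 2. Then constraint 2: t - r = 0; constraint 3: s - u = 3, and every other listed constraint is also met.

Satisfiable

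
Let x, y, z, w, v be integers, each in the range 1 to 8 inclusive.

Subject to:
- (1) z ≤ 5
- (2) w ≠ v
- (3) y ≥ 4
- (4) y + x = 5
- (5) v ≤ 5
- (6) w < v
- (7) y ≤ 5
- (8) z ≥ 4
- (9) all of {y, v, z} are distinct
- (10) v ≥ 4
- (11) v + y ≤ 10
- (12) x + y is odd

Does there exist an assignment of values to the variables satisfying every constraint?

Constraints 1, 3, 5, 7, 8, and 10 confine each of y, v, z to the 2 values {4, 5}.
Constraint 9 requires all 3 of them to be distinct, but only 2 values are available — impossible by the pigeonhole principle.

Unsatisfiable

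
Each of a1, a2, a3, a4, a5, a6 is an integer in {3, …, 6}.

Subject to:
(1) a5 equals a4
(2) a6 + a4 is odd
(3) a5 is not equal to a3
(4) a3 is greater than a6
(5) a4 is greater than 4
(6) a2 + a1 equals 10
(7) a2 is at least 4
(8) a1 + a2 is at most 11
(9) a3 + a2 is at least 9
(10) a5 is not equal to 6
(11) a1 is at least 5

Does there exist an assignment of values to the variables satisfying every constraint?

Satisfiable

Take a1 = 5, a2 = 5, a3 = 6, a4 = 5, a5 = 5, a6 = 4. Then constraint 6: a2 + a1 = 10; constraint 8: a1 + a2 = 10, and every other listed constraint is also met.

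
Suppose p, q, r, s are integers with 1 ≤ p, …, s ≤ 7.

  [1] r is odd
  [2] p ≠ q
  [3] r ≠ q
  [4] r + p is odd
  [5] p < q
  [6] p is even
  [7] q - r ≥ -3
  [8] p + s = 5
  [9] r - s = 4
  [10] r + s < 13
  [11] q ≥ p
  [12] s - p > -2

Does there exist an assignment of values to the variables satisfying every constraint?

Satisfiable

One satisfying assignment is p = 2, q = 5, r = 7, s = 3.
For the less obvious constraints — constraint 7: q - r = -2; constraint 8: p + s = 5; constraint 9: r - s = 4 — and the others hold by inspection.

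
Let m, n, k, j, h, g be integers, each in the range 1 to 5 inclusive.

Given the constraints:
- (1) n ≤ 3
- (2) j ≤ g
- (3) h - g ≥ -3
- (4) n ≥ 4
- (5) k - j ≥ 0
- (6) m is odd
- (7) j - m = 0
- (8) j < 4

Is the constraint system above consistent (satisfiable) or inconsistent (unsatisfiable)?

From constraint 4: n ≥ 4. From constraint 1: n ≤ 3. But 3 < 4, so no value of n works.

Unsatisfiable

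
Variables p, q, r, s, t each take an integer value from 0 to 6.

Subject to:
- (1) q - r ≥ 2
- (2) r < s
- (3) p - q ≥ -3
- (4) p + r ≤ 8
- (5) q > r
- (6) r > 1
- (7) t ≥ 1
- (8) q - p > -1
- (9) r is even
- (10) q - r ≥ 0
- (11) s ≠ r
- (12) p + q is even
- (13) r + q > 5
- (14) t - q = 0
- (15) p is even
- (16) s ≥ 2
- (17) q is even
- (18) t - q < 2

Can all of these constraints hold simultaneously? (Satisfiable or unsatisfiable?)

The assignment p = 4, q = 4, r = 2, s = 5, t = 4 works:
  constraint 1 holds since q - r = 2.
  constraint 3 holds since p - q = 0.
  constraint 4 holds since p + r = 6.
The rest check out directly.

Satisfiable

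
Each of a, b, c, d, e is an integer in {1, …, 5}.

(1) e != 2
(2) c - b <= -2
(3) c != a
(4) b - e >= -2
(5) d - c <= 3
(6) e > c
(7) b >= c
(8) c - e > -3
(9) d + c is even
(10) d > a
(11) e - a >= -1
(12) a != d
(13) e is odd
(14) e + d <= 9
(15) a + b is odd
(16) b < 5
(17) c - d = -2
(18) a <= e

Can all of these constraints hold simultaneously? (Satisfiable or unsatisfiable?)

Satisfiable

The assignment a = 2, b = 3, c = 1, d = 3, e = 3 works:
  constraint 2 holds since c - b = -2.
  constraint 4 holds since b - e = 0.
  constraint 5 holds since d - c = 2.
The rest check out directly.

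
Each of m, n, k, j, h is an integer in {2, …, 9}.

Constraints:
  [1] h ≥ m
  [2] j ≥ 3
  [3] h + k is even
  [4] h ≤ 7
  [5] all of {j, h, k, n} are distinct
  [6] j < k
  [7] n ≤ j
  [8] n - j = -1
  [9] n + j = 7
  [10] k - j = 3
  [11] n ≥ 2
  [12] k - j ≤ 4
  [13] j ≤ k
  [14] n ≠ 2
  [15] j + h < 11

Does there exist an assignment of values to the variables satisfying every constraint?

Try m = 4, n = 3, k = 7, j = 4, h = 5.
Check constraint 8: n - j = -1; constraint 9: n + j = 7. The remaining constraints are straightforward to verify.

Satisfiable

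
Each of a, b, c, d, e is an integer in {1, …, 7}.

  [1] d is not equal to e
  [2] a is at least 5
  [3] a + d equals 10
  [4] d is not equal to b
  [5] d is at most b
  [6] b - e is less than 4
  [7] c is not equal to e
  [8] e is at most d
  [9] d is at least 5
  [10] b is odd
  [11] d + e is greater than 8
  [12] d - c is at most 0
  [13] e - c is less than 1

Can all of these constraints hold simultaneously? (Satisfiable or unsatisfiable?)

Satisfiable

Try a = 5, b = 7, c = 5, d = 5, e = 4.
Check constraint 3: a + d = 10; constraint 6: b - e = 3; constraint 11: d + e = 9. The remaining constraints are straightforward to verify.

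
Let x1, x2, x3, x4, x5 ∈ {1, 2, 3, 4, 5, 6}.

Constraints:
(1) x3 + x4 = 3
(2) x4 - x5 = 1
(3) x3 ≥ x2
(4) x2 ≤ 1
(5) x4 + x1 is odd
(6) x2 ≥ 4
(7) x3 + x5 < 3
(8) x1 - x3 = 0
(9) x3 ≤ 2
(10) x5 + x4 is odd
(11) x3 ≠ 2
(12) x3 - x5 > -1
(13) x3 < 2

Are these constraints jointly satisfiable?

Unsatisfiable

From constraint 6: x2 ≥ 4. From constraints 3 and 9: x2 ≤ x3 and x3 ≤ 2, so x2 ≤ 2. But 2 < 4, so no value of x2 works.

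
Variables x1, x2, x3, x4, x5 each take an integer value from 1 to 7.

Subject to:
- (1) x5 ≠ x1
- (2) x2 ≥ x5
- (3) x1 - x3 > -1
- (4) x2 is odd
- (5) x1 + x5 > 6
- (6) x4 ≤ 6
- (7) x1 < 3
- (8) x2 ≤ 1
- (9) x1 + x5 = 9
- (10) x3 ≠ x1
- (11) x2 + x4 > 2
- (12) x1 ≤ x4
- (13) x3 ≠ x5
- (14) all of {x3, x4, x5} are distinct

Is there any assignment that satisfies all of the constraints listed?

Unsatisfiable

From constraints 6 and 12: x1 ≤ x4 ≤ 6. From constraints 2 and 8: x5 ≤ x2 ≤ 1. Hence x1 + x5 ≤ 7. But constraint 9 requires x1 + x5 = 9, and 9 > 7. Contradiction.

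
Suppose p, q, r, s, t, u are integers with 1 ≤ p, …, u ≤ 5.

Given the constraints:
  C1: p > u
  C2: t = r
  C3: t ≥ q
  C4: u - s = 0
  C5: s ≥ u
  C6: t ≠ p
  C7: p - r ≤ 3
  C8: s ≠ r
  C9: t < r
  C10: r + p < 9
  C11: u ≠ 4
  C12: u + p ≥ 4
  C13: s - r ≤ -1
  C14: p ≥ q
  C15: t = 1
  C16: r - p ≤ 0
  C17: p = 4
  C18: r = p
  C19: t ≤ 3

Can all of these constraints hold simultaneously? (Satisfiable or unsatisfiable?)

Constraint 15 fixes t = 1 and constraint 17 fixes p = 4. Constraints 2 and 18 give t = r = p, so t = p. But 1 ≠ 4 — contradiction.

Unsatisfiable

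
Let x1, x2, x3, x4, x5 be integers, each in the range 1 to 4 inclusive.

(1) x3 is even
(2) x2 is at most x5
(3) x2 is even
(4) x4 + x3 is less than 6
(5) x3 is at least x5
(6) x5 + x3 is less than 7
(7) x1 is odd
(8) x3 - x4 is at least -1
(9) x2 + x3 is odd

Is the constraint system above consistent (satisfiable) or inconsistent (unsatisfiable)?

Constraint 3 makes x2 even and constraint 1 makes x3 even, so x2 + x3 must be even. Constraint 9 says x2 + x3 is odd — contradiction.

Unsatisfiable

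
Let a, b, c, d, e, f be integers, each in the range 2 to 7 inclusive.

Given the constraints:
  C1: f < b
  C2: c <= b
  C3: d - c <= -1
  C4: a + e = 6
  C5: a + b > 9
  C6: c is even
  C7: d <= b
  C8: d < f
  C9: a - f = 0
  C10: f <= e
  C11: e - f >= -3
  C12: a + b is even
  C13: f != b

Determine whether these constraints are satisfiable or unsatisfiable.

Satisfiable

Try a = 3, b = 7, c = 6, d = 2, e = 3, f = 3.
Check constraint 3: d - c = -4; constraint 4: a + e = 6; constraint 5: a + b = 10. The remaining constraints are straightforward to verify.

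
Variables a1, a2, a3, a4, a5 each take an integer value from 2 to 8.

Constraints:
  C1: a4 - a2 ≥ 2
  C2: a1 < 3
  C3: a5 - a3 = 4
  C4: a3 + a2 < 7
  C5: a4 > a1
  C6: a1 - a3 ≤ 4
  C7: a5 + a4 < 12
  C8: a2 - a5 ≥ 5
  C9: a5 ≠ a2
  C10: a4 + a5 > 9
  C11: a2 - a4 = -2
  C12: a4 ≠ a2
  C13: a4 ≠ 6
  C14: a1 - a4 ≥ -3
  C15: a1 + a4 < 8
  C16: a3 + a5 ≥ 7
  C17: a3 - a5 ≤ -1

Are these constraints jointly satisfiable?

Constraints 1, 6, 8, 14, and 17 give a5 − a3 ≥ 1, a3 − a1 ≥ -4, a1 − a4 ≥ -3, a4 − a2 ≥ 2, a2 − a5 ≥ 5.
Adding all 5 inequalities: the left sides telescope to 0, and the right sides sum to 1 + (-4) + (-3) + 2 + 5 = 1. So 0 ≥ 1, which is false.

Unsatisfiable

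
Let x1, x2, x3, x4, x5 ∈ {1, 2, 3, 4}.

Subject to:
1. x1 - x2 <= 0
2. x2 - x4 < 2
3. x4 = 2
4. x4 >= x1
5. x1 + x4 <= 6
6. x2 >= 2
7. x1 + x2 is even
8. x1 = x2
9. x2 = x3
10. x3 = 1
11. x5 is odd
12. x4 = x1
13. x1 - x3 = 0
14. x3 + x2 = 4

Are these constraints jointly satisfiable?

Unsatisfiable

Constraint 3 fixes x4 = 2 and constraint 10 fixes x3 = 1. Constraints 8, 9, and 12 give x4 = x1 = x2 = x3, so x4 = x3. But 2 ≠ 1 — contradiction.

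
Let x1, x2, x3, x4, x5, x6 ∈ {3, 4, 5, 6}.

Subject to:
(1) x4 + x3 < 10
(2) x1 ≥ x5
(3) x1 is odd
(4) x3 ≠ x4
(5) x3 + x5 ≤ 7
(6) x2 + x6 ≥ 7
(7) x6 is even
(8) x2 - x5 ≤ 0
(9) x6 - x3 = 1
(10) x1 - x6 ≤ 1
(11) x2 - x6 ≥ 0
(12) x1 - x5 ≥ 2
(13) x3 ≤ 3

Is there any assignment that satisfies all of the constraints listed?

Unsatisfiable

Constraints 8, 10, 11, and 12 give x1 − x5 ≥ 2, x5 − x2 ≥ 0, x2 − x6 ≥ 0, x6 − x1 ≥ -1.
Adding all 4 inequalities: the left sides telescope to 0, and the right sides sum to 2 + 0 + 0 + (-1) = 1. So 0 ≥ 1, which is false.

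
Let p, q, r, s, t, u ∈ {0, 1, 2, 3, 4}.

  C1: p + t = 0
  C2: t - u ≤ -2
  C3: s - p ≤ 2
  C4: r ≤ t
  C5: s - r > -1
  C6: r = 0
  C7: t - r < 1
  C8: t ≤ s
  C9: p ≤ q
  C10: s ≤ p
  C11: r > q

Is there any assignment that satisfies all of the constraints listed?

Unsatisfiable

Constraints 4, 8, 9, 10, and 11 give s ≤ p, p ≤ q, q < r, r ≤ t, t ≤ s. Chaining: s ≤ p ≤ q < r ≤ t ≤ s, which forces s < s — impossible.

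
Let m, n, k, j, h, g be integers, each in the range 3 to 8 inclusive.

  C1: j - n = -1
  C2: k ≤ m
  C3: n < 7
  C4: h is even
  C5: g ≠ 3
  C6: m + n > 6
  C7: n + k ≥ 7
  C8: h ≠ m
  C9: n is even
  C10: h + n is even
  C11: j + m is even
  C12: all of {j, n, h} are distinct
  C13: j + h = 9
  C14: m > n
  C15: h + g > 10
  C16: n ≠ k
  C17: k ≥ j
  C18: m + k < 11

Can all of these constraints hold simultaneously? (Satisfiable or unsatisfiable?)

Satisfiable

The assignment m = 5, n = 4, k = 3, j = 3, h = 6, g = 7 works:
  constraint 1 holds since j - n = -1.
  constraint 6 holds since m + n = 9.
The rest check out directly.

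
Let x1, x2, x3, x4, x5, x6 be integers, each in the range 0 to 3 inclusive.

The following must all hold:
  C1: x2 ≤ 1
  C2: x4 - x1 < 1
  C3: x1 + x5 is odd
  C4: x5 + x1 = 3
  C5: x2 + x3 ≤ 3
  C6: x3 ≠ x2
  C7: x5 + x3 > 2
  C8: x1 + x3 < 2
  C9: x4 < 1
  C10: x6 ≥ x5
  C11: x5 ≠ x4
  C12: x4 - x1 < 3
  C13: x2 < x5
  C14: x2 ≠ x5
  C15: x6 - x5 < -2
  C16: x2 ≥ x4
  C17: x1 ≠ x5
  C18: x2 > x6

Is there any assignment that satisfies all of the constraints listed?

Unsatisfiable

Constraints 10, 13, and 18 give x2 < x5, x5 ≤ x6, x6 < x2. Chaining: x2 < x5 ≤ x6 < x2, which forces x2 < x2 — impossible.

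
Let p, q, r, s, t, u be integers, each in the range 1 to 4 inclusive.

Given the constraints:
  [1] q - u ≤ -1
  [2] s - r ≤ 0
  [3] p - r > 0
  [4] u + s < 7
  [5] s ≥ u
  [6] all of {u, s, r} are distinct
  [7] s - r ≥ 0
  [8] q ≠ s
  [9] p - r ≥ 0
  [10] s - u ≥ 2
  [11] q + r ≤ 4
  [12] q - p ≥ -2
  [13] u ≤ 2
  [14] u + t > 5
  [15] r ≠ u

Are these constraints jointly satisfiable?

Unsatisfiable

Constraints 1, 2, 9, 10, and 12 give r − s ≥ 0, s − u ≥ 2, u − q ≥ 1, q − p ≥ -2, p − r ≥ 0.
Adding all 5 inequalities: the left sides telescope to 0, and the right sides sum to 0 + 2 + 1 + (-2) + 0 = 1. So 0 ≥ 1, which is false.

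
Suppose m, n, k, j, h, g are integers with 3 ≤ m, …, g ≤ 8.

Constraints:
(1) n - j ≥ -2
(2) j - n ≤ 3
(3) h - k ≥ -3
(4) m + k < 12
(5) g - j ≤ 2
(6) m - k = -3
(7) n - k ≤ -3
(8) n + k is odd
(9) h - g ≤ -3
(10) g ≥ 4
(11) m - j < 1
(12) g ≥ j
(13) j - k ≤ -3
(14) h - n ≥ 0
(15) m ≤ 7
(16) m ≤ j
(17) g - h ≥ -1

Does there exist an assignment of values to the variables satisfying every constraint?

Unsatisfiable

Constraints 3, 5, 9, and 13 give g − h ≥ 3, h − k ≥ -3, k − j ≥ 3, j − g ≥ -2.
Adding all 4 inequalities: the left sides telescope to 0, and the right sides sum to 3 + (-3) + 3 + (-2) = 1. So 0 ≥ 1, which is false.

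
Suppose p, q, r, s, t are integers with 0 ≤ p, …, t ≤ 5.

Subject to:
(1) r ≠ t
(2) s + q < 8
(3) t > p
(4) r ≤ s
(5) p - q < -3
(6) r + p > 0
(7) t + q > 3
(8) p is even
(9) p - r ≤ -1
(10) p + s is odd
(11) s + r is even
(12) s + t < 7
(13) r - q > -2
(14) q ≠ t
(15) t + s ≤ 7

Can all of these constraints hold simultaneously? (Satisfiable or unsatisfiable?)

One satisfying assignment is p = 0, q = 4, r = 3, s = 3, t = 1.
For the less obvious constraints — constraint 2: s + q = 7; constraint 5: p - q = -4 — and the others hold by inspection.

Satisfiable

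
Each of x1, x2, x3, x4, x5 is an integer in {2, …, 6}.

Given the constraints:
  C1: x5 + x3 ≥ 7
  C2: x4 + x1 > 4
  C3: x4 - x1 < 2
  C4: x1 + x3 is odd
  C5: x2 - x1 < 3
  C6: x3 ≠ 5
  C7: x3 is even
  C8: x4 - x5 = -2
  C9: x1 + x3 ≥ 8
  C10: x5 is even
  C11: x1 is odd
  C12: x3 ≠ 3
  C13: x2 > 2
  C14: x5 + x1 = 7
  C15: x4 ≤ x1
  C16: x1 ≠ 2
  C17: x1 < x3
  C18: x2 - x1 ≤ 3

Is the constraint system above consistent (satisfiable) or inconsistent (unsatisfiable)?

Satisfiable

The assignment x1 = 3, x2 = 3, x3 = 6, x4 = 2, x5 = 4 works:
  constraint 1 holds since x5 + x3 = 10.
  constraint 2 holds since x4 + x1 = 5.
The rest check out directly.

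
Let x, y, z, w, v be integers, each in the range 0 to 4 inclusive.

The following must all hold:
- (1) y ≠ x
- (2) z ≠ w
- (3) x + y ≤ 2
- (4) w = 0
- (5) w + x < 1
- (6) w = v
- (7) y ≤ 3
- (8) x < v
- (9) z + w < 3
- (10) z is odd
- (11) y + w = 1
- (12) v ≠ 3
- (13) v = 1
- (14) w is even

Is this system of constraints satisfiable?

Unsatisfiable

Constraint 4 fixes w = 0 and constraint 13 fixes v = 1, but constraint 6 requires w = v. Since 0 ≠ 1, contradiction.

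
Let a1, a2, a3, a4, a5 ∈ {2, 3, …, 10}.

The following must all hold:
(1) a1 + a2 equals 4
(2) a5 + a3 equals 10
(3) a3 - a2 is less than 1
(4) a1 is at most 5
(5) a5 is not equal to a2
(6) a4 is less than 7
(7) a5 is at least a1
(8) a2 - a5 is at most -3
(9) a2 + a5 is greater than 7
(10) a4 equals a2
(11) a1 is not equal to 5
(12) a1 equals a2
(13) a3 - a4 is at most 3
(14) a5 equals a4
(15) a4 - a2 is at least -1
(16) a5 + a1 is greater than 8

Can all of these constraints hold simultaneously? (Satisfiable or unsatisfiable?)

From constraints 10 and 14, a5 = a4 = a2, so a5 = a2. But constraint 5 says a5 ≠ a2. Contradiction.

Unsatisfiable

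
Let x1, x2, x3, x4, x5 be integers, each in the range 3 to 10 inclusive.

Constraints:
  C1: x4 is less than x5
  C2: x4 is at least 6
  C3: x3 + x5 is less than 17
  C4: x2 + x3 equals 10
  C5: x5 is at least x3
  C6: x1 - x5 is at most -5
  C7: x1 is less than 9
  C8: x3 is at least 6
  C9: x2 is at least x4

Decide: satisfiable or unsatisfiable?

From constraints 2 and 9: x2 ≥ x4 ≥ 6. From constraint 8: x3 ≥ 6. Hence x2 + x3 ≥ 12. But constraint 4 requires x2 + x3 = 10, and 10 < 12. Contradiction.

Unsatisfiable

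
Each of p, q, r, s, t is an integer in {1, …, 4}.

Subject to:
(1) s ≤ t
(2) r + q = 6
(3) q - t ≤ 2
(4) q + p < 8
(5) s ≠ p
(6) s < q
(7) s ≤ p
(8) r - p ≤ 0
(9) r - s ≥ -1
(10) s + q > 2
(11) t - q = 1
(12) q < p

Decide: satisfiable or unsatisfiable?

Setting (p, q, r, s, t) = (4, 3, 3, 2, 4) satisfies everything: constraint 2: r + q = 6; constraint 3: q - t = -1, and the others follow.

Satisfiable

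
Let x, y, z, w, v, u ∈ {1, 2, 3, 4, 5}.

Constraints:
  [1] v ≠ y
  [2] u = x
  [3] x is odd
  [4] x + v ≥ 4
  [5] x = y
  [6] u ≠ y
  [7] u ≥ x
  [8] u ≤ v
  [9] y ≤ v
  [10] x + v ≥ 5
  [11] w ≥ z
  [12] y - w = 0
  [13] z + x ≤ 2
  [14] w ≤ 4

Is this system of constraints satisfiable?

Unsatisfiable

From constraints 2 and 5, u = x = y, so u = y. But constraint 6 says u ≠ y. Contradiction.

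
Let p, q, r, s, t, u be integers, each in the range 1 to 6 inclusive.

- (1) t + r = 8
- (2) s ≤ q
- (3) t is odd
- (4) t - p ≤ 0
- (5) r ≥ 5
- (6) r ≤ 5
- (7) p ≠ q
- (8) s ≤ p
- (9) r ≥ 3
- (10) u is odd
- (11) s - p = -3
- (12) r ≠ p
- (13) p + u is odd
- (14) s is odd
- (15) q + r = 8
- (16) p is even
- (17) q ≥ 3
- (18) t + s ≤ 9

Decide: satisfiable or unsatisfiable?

Satisfiable

The assignment p = 6, q = 3, r = 5, s = 3, t = 3, u = 3 works:
  constraint 1 holds since t + r = 8.
  constraint 4 holds since t - p = -3.
  constraint 11 holds since s - p = -3.
The rest check out directly.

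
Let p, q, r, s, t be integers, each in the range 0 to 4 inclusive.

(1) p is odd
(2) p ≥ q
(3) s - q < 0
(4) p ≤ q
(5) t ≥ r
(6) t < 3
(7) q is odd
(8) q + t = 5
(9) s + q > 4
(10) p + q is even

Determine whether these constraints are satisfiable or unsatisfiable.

The assignment p = 3, q = 3, r = 0, s = 2, t = 2 works:
  constraint 3 holds since s - q = -1.
  constraint 8 holds since q + t = 5.
  constraint 9 holds since s + q = 5.
The rest check out directly.

Satisfiable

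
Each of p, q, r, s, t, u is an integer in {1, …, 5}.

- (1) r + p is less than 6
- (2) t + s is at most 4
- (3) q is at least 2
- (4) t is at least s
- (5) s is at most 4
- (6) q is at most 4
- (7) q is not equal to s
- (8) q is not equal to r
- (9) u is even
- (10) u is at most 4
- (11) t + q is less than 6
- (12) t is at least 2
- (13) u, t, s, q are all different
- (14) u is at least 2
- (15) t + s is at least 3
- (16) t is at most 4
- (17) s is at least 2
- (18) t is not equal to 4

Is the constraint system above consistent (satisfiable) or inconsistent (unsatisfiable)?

Unsatisfiable

Constraints 3, 5, 6, 10, 12, 14, 16, and 17 confine each of u, t, s, q to the 3 values {2, …, 4}.
Constraint 13 requires all 4 of them to be distinct, but only 3 values are available — impossible by the pigeonhole principle.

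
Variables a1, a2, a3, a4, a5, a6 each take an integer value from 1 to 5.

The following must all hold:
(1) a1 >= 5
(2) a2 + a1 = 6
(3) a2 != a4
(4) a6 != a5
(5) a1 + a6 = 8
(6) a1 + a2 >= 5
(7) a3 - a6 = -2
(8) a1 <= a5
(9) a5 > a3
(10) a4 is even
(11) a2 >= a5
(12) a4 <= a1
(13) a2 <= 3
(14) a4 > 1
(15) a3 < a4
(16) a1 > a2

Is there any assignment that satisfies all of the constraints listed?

Unsatisfiable

From constraints 1 and 8: a5 ≥ a1 and a1 ≥ 5, so a5 ≥ 5. From constraints 11 and 13: a5 ≤ a2 and a2 ≤ 3, so a5 ≤ 3. But 3 < 5, so no value of a5 works.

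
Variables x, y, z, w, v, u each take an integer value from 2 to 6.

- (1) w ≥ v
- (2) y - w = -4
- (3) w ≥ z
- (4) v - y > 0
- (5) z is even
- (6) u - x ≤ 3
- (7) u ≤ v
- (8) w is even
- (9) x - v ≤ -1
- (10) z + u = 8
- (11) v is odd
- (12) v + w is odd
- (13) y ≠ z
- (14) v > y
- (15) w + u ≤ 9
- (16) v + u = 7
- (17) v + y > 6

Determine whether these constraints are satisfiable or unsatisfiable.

Satisfiable

Try x = 2, y = 2, z = 6, w = 6, v = 5, u = 2.
Check constraint 2: y - w = -4; constraint 4: v - y = 3. The remaining constraints are straightforward to verify.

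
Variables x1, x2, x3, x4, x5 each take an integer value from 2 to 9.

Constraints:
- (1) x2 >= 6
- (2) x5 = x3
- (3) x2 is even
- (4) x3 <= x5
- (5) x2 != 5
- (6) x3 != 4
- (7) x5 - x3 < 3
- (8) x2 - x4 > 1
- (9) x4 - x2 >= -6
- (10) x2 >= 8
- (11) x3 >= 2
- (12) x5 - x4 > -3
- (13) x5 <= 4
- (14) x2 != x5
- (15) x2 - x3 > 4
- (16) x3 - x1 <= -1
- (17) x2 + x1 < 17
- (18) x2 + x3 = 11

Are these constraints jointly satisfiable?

Try x1 = 7, x2 = 8, x3 = 3, x4 = 4, x5 = 3.
Check constraint 7: x5 - x3 = 0; constraint 8: x2 - x4 = 4. The remaining constraints are straightforward to verify.

Satisfiable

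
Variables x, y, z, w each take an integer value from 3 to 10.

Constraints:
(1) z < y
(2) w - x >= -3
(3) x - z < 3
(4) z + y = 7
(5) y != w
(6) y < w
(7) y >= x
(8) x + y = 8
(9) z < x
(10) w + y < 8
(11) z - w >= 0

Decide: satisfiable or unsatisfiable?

Constraints 6, 7, 9, and 11 give y < w, w ≤ z, z < x, x ≤ y. Chaining: y < w ≤ z < x ≤ y, which forces y < y — impossible.

Unsatisfiable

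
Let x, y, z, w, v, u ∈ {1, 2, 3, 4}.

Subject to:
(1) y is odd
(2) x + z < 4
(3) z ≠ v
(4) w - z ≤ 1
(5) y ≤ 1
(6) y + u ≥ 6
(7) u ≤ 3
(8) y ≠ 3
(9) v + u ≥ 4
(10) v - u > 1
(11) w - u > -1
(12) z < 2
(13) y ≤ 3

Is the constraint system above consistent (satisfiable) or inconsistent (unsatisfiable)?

Unsatisfiable

From constraint 5: y ≤ 1. From constraint 7: u ≤ 3. Hence y + u ≤ 4. But constraint 6 requires y + u ≥ 6, and 6 > 4. Contradiction.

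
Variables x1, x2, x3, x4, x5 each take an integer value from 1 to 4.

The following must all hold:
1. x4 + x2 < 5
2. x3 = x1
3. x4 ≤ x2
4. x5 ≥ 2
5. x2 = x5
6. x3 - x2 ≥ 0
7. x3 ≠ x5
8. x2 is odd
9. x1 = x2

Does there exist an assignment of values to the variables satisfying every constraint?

From constraints 2, 5, and 9, x3 = x1 = x2 = x5, so x3 = x5. But constraint 7 says x3 ≠ x5. Contradiction.

Unsatisfiable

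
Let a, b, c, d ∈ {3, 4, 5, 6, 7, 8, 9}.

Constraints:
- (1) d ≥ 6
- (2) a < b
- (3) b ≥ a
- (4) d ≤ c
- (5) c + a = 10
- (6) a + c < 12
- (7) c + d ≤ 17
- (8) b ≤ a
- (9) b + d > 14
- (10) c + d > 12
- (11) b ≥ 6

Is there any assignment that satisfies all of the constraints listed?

From constraints 1 and 4: c ≥ d ≥ 6. From constraints 8 and 11: a ≥ b ≥ 6. Hence c + a ≥ 12. But constraint 5 requires c + a = 10, and 10 < 12. Contradiction.

Unsatisfiable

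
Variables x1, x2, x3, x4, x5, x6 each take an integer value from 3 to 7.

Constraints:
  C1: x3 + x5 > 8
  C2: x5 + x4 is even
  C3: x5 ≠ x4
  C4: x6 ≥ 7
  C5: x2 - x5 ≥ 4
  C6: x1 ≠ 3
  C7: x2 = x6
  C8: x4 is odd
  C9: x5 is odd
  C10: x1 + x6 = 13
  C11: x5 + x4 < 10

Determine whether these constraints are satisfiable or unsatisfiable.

Take x1 = 6, x2 = 7, x3 = 6, x4 = 5, x5 = 3, x6 = 7. Then constraint 1: x3 + x5 = 9; constraint 5: x2 - x5 = 4, and every other listed constraint is also met.

Satisfiable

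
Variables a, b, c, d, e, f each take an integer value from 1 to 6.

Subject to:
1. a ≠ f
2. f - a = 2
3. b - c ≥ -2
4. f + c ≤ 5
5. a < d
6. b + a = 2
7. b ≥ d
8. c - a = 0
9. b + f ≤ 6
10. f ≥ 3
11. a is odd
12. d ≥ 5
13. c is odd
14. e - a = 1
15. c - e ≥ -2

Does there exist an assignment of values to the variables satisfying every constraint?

Unsatisfiable

From constraints 7 and 12: b ≥ d ≥ 5. From constraint 10: f ≥ 3. Hence b + f ≥ 8. But constraint 9 requires b + f ≤ 6, and 6 < 8. Contradiction.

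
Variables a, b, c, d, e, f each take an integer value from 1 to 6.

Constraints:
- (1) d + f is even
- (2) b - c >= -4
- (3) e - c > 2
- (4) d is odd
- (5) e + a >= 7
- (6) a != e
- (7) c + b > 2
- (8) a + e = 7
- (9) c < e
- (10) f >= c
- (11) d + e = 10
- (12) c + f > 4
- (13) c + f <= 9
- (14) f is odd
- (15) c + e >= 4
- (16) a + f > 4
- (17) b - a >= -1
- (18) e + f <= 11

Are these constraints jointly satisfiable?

Satisfiable

Try a = 2, b = 1, c = 2, d = 5, e = 5, f = 5.
Check constraint 2: b - c = -1; constraint 3: e - c = 3. The remaining constraints are straightforward to verify.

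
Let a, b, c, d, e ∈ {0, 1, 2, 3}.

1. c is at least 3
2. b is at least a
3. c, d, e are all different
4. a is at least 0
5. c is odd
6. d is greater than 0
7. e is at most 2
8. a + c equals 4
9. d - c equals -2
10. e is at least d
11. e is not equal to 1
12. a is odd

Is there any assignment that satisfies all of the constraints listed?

Satisfiable

Take a = 1, b = 1, c = 3, d = 1, e = 2. Then constraint 8: a + c = 4; constraint 9: d - c = -2, and every other listed constraint is also met.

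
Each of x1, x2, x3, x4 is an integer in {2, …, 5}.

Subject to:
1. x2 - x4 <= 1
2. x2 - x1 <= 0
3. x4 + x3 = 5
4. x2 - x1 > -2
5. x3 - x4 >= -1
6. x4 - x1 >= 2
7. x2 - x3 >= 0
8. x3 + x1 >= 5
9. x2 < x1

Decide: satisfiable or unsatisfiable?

Constraints 2, 5, 6, and 7 give x4 − x1 ≥ 2, x1 − x2 ≥ 0, x2 − x3 ≥ 0, x3 − x4 ≥ -1.
Adding all 4 inequalities: the left sides telescope to 0, and the right sides sum to 2 + 0 + 0 + (-1) = 1. So 0 ≥ 1, which is false.

Unsatisfiable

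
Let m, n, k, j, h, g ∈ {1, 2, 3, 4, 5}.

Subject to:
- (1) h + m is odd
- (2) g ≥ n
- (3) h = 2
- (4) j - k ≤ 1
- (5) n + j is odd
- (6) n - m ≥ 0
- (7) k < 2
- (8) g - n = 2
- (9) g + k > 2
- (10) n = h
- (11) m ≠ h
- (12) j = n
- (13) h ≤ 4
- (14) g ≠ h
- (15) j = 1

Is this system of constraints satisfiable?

Constraint 15 fixes j = 1 and constraint 3 fixes h = 2. Constraints 10 and 12 give j = n = h, so j = h. But 1 ≠ 2 — contradiction.

Unsatisfiable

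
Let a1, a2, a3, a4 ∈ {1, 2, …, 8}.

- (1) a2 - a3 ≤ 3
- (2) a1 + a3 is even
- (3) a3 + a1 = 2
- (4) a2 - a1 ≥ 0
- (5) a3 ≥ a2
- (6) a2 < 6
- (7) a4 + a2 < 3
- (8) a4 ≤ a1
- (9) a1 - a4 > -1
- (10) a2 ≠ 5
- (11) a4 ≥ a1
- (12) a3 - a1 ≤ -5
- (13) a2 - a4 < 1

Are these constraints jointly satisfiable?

Constraints 1, 4, and 12 give a3 − a2 ≥ -3, a2 − a1 ≥ 0, a1 − a3 ≥ 5.
Adding all 3 inequalities: the left sides telescope to 0, and the right sides sum to (-3) + 0 + 5 = 2. So 0 ≥ 2, which is false.

Unsatisfiable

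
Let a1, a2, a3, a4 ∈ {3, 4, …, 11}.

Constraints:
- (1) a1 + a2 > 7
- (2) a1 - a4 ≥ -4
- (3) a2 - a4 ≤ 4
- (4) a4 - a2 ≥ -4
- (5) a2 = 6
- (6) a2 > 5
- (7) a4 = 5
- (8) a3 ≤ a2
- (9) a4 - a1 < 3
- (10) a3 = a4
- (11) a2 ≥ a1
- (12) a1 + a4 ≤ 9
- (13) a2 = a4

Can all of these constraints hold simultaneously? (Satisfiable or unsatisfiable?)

Constraint 5 fixes a2 = 6 and constraint 7 fixes a4 = 5, but constraint 13 requires a2 = a4. Since 6 ≠ 5, contradiction.

Unsatisfiable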